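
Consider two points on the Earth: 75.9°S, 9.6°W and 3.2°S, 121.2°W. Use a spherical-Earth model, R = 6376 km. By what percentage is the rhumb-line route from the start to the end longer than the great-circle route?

Great circle: σ = 1.6062 rad → d_gc = Rσ = 10241.2 km
Rhumb: Δφ = +1.2689, Δλ = -1.9478, Δψ = +2.0343, q = Δφ/Δψ = 0.6237 → d_rh = R√(Δφ²+q²Δλ²) = 11200.8 km
Excess = (11200.8 − 10241.2) / 10241.2 = 959.6 / 10241.2 = 9.37% ≈ 9.4%

9.4%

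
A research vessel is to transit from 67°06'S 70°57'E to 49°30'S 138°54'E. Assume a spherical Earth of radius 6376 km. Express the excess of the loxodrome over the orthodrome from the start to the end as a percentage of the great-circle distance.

Great circle: σ = 0.6512 rad → d_gc = Rσ = 4152.1 km
Rhumb: Δφ = +0.3072, Δλ = +1.1860, Δψ = +0.5996, q = Δφ/Δψ = 0.5123 → d_rh = R√(Δφ²+q²Δλ²) = 4340.7 km
Excess = (4340.7 − 4152.1) / 4152.1 = 188.6 / 4152.1 = 4.54% ≈ 4.5%

4.5%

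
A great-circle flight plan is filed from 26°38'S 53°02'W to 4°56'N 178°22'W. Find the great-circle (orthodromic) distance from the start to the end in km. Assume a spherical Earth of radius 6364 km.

Haversine: a = sin²(Δφ/2)+cos φ₁ cos φ₂ sin²(Δλ/2) = 0.77680;  σ = 2·atan2(√a,√(1−a))
σ = 123.615° → d = Rσ = 6364·2.15748 = 13730 km

13730 km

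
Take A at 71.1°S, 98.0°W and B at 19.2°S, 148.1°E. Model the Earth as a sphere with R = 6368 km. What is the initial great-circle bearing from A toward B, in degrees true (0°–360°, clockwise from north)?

241.5°

N = sin Δλ·cos φ₂ = -0.8634;  D = cos φ₁ sin φ₂ − sin φ₁ cos φ₂ cos Δλ = -0.4685
initial course = atan2(N, D) = 241.51°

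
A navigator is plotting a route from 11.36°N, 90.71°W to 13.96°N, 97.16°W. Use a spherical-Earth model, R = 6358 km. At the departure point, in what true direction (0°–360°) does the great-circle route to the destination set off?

293.1°

θ = atan2( sin Δλ·cos φ₂ ,  cos φ₁ sin φ₂ − sin φ₁ cos φ₂ cos Δλ )
  = atan2(-0.1090, +0.0466) = 293.13°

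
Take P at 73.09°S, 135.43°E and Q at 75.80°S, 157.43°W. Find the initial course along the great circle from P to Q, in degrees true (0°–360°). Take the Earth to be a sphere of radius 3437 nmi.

N = sin Δλ·cos φ₂ = +0.2260;  D = cos φ₁ sin φ₂ − sin φ₁ cos φ₂ cos Δλ = -0.1908
initial course = atan2(N, D) = 130.17°

130.2°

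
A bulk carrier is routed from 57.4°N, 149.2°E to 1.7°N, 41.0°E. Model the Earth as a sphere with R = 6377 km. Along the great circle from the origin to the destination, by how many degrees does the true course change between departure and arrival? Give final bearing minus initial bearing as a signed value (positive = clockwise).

-75.2°

Initial bearing θ₁ = atan2(sin Δλ cos φ₂, cos φ₁ sin φ₂ − sin φ₁ cos φ₂ cos Δλ) = 286.37°
Final bearing θ₂ = (initial bearing from the destination back to the start) + 180° = 211.14°
Δθ = θ₂ − θ₁ = -75.2°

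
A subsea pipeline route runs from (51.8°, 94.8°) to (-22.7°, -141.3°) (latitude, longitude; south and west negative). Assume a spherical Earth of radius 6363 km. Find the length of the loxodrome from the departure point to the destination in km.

Δψ = ln[tan(π/4+φ₂/2)/tan(π/4+φ₁/2)] = -1.4675;  Δφ = -1.3003 rad,  Δλ = +2.1625 rad
q = Δφ/Δψ = 0.8861
d = R·√(Δφ² + q²Δλ²) = 6363·2.31559 = 14734 km

14734 km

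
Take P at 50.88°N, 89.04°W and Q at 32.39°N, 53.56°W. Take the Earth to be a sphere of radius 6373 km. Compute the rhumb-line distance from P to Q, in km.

3568 km

Rhumb course C = atan2(Δλ, Δψ) with Δψ = ln[tan(π/4+φ₂/2)/tan(π/4+φ₁/2)] = -0.4367, Δλ = +0.6192 → C = 125.19°
d = R·|Δφ| / |cos C| = 6373·0.32271 / 0.57634 = 3568 km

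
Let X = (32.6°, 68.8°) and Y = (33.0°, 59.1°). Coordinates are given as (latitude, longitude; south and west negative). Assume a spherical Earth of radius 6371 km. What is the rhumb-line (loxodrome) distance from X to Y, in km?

908 km

Δψ = ln[tan(π/4+φ₂/2)/tan(π/4+φ₁/2)] = +0.0083;  Δφ = +0.0070 rad,  Δλ = -0.1693 rad
q = Δφ/Δψ = 0.8406
d = R·√(Δφ² + q²Δλ²) = 6371·0.14248 = 908 km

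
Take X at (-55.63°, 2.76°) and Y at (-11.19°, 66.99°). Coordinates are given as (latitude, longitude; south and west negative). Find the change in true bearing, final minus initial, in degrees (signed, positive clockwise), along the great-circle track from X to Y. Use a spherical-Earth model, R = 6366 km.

-40.9°

Initial bearing θ₁ = atan2(sin Δλ cos φ₂, cos φ₁ sin φ₂ − sin φ₁ cos φ₂ cos Δλ) = 74.65°
Final bearing θ₂ = (initial bearing from the destination back to the start) + 180° = 33.71°
Δθ = θ₂ − θ₁ = -40.9°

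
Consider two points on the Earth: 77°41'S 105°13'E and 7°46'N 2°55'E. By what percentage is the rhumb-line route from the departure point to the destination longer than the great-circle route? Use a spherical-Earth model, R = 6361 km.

Great circle: σ = 1.7488 rad → d_gc = Rσ = 11124.0 km
Rhumb: Δφ = +1.4914, Δλ = -1.7855, Δψ = +2.3625, q = Δφ/Δψ = 0.6313 → d_rh = R√(Δφ²+q²Δλ²) = 11891.1 km
Excess = (11891.1 − 11124.0) / 11124.0 = 767.1 / 11124.0 = 6.90% ≈ 6.9%

6.9%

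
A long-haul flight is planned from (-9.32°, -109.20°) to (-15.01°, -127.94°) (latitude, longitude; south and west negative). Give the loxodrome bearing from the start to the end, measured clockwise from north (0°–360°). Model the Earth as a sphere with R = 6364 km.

252.7°

Meridional parts: M(φ₁)=-0.1634, M(φ₂)=-0.2650 → ΔM = -0.1016;  Δλ = -0.3271 rad
tan C = Δλ / ΔM = +3.2181 → C = 252.74°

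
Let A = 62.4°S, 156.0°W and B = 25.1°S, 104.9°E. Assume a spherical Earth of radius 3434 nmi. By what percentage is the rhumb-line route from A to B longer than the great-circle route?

Great circle: σ = 1.2561 rad → d_gc = Rσ = 4313.3 nmi
Rhumb: Δφ = +0.6510, Δλ = -1.7296, Δψ = +0.9512, q = Δφ/Δψ = 0.6844 → d_rh = R√(Δφ²+q²Δλ²) = 4639.4 nmi
Excess = (4639.4 − 4313.3) / 4313.3 = 326.1 / 4313.3 = 7.56% ≈ 7.6%

7.6%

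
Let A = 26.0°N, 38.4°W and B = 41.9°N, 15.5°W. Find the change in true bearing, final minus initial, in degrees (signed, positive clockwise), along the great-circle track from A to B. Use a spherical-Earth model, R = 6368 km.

+13.0°

Initial bearing θ₁ = atan2(sin Δλ cos φ₂, cos φ₁ sin φ₂ − sin φ₁ cos φ₂ cos Δλ) = 44.02°
Final bearing θ₂ = (initial bearing from the destination back to the start) + 180° = 57.05°
Δθ = θ₂ − θ₁ = +13.0°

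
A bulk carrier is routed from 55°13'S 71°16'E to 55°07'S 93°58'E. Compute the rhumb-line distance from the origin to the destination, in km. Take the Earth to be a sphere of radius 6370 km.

Δψ = ln[tan(π/4+φ₂/2)/tan(π/4+φ₁/2)] = +0.0031;  Δφ = +0.0017 rad,  Δλ = +0.3962 rad
q = Δφ/Δψ = 0.5712
d = R·√(Δφ² + q²Δλ²) = 6370·0.22631 = 1442 km

1442 km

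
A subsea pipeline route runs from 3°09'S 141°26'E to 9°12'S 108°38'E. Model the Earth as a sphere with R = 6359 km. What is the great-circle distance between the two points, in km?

3679 km

cos σ = sin φ₁ sin φ₂ + cos φ₁ cos φ₂ cos Δλ
      = sin(-3.15°)sin(-9.20°) + cos(-3.15°)cos(-9.20°)cos(-32.80°) = 0.8373
σ = 33.145° → d = Rσ = 6359·0.57850 = 3679 km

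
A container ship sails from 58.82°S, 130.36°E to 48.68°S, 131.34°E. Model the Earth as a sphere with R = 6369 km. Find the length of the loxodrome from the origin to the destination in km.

Rhumb course C = atan2(Δλ, Δψ) with Δψ = ln[tan(π/4+φ₂/2)/tan(π/4+φ₁/2)] = +0.3012, Δλ = +0.0171 → C = 3.25°
d = R·|Δφ| / |cos C| = 6369·0.17698 / 0.99839 = 1129 km

1129 km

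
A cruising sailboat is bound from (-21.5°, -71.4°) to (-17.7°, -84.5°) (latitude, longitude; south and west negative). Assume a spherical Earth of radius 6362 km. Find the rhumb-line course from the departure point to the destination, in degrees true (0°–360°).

Meridional parts: M(φ₁)=-0.3844, M(φ₂)=-0.3140 → ΔM = +0.0704;  Δλ = -0.2286 rad
tan C = Δλ / ΔM = -3.2469 → C = 287.12°

287.1°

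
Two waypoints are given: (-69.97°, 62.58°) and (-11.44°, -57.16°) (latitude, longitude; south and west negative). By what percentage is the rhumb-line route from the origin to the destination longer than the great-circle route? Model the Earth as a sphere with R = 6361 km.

Great circle: σ = 1.5510 rad → d_gc = Rσ = 9865.8 km
Rhumb: Δφ = +1.0215, Δλ = -2.0899, Δψ = +1.5329, q = Δφ/Δψ = 0.6664 → d_rh = R√(Δφ²+q²Δλ²) = 10986.7 km
Excess = (10986.7 − 9865.8) / 9865.8 = 1120.9 / 9865.8 = 11.36% ≈ 11.4%

11.4%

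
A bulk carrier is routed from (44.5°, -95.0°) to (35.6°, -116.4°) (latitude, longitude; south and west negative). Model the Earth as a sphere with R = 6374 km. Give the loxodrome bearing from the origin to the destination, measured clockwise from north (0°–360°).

241.4°

Meridional parts: M(φ₁)=+0.8691, M(φ₂)=+0.6657 → ΔM = -0.2034;  Δλ = -0.3735 rad
tan C = Δλ / ΔM = +1.8361 → C = 241.43°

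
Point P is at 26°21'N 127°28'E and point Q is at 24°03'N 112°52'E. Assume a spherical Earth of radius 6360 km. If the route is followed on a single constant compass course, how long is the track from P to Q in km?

Rhumb course C = atan2(Δλ, Δψ) with Δψ = ln[tan(π/4+φ₂/2)/tan(π/4+φ₁/2)] = -0.0444, Δλ = -0.2548 → C = 260.12°
d = R·|Δφ| / |cos C| = 6360·0.04014 / 0.17154 = 1488 km

1488 km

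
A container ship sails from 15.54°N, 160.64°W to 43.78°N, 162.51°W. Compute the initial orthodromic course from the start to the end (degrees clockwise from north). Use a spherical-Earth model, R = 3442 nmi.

θ = atan2( sin Δλ·cos φ₂ ,  cos φ₁ sin φ₂ − sin φ₁ cos φ₂ cos Δλ )
  = atan2(-0.0236, +0.4733) = 357.15°

357.2°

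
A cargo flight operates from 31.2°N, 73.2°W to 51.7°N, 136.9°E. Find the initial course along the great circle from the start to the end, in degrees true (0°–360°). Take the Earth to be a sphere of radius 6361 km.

N = sin Δλ·cos φ₂ = -0.3108;  D = cos φ₁ sin φ₂ − sin φ₁ cos φ₂ cos Δλ = +0.9490
initial course = atan2(N, D) = 341.87°

341.9°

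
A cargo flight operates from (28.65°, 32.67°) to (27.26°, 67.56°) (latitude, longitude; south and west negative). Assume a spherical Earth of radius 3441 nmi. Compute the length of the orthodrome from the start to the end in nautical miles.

1846 nmi

Haversine: a = sin²(Δφ/2)+cos φ₁ cos φ₂ sin²(Δλ/2) = 0.07026;  σ = 2·atan2(√a,√(1−a))
σ = 30.741° → d = Rσ = 3441·0.53654 = 1846 nmi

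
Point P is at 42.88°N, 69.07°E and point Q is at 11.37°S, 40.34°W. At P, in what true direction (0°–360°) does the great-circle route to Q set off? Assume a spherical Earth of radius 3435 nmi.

274.8°

N = sin Δλ·cos φ₂ = -0.9247;  D = cos φ₁ sin φ₂ − sin φ₁ cos φ₂ cos Δλ = +0.0772
initial course = atan2(N, D) = 274.77°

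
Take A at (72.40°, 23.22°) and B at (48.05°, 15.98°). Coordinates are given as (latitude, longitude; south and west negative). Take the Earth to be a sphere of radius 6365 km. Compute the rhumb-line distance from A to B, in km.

2731 km

Δψ = ln[tan(π/4+φ₂/2)/tan(π/4+φ₁/2)] = -0.9068;  Δφ = -0.4250 rad,  Δλ = -0.1264 rad
q = Δφ/Δψ = 0.4687
d = R·√(Δφ² + q²Δλ²) = 6365·0.42909 = 2731 km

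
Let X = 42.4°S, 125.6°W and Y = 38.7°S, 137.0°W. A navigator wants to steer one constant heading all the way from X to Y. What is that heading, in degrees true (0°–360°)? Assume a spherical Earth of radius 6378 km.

Meridional parts: M(φ₁)=-0.8186, M(φ₂)=-0.7336 → ΔM = +0.0850;  Δλ = -0.1990 rad
tan C = Δλ / ΔM = -2.3401 → C = 293.14°

293.1°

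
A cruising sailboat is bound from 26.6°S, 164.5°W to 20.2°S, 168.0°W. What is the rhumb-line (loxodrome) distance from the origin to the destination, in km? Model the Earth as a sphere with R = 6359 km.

Δψ = ln[tan(π/4+φ₂/2)/tan(π/4+φ₁/2)] = +0.1218;  Δφ = +0.1117 rad,  Δλ = -0.0611 rad
q = Δφ/Δψ = 0.9171
d = R·√(Δφ² + q²Δλ²) = 6359·0.12496 = 795 km

795 km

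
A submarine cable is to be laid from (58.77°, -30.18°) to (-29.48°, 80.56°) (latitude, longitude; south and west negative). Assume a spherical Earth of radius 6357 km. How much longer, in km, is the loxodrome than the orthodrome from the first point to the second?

Great circle: cos σ = sin φ₁ sin φ₂ + cos φ₁ cos φ₂ cos Δλ,  σ = 2.1903 rad → d_gc = 13923.8 km
Rhumb line: Δψ = -1.8137, q = Δφ/Δψ = 0.8493, d_rh = R√(Δφ²+q²Δλ²) = 14309.1 km
Excess = 14309.1 − 13923.8 = 385.3 ≈ 385 km

385 km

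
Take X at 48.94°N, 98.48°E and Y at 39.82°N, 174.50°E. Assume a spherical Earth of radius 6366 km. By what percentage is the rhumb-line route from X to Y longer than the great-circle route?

Great circle: σ = 0.9214 rad → d_gc = Rσ = 5865.4 km
Rhumb: Δφ = -0.1592, Δλ = +1.3268, Δψ = -0.2234, q = Δφ/Δψ = 0.7125 → d_rh = R√(Δφ²+q²Δλ²) = 6102.9 km
Excess = (6102.9 − 5865.4) / 5865.4 = 237.5 / 5865.4 = 4.049% ≈ 4.0%

4.0%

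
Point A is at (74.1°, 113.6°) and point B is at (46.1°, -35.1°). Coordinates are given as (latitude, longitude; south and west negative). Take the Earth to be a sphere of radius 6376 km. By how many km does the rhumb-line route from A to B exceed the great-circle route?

1793 km

Great circle: cos σ = sin φ₁ sin φ₂ + cos φ₁ cos φ₂ cos Δλ,  σ = 1.0114 rad → d_gc = 6448.7 km
Rhumb line: Δψ = -1.0598, q = Δφ/Δψ = 0.4611, d_rh = R√(Δφ²+q²Δλ²) = 8242.0 km
Excess = 8242.0 − 6448.7 = 1793.3 ≈ 1793 km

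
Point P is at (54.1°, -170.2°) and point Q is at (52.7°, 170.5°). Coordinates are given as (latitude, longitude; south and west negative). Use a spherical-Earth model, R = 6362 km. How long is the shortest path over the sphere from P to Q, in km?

Haversine: a = sin²(Δφ/2)+cos φ₁ cos φ₂ sin²(Δλ/2) = 0.01013;  σ = 2·atan2(√a,√(1−a))
σ = 11.555° → d = Rσ = 6362·0.20168 = 1283 km

1283 km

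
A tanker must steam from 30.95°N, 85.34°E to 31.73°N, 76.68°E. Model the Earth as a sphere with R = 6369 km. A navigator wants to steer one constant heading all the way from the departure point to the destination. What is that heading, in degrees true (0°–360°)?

276.0°

Δψ = ln[tan(π/4+φ₂/2)/tan(π/4+φ₁/2)] = +0.0159
Δλ = -0.1511 rad (taken the short way round)
course = atan2(Δλ, Δψ) = 276.02°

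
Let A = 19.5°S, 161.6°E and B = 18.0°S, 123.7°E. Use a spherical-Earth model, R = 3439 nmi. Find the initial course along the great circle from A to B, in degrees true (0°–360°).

θ = atan2( sin Δλ·cos φ₂ ,  cos φ₁ sin φ₂ − sin φ₁ cos φ₂ cos Δλ )
  = atan2(-0.5842, -0.0408) = 266.01°

266.0°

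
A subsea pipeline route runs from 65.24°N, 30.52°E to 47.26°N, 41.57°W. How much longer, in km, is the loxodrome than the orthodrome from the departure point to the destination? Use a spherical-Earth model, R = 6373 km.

226 km

Great circle: cos σ = sin φ₁ sin φ₂ + cos φ₁ cos φ₂ cos Δλ,  σ = 0.7162 rad → d_gc = 4564.1 km
Rhumb line: Δψ = -0.5781, q = Δφ/Δψ = 0.5428, d_rh = R√(Δφ²+q²Δλ²) = 4790.1 km
Excess = 4790.1 − 4564.1 = 226.0 ≈ 226 km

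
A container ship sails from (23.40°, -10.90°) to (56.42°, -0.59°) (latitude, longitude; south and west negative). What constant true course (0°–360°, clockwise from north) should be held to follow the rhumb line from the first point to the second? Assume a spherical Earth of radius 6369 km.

Δψ = ln[tan(π/4+φ₂/2)/tan(π/4+φ₁/2)] = +0.7780
Δλ = +0.1799 rad (taken the short way round)
course = atan2(Δλ, Δψ) = 13.02°

13.0°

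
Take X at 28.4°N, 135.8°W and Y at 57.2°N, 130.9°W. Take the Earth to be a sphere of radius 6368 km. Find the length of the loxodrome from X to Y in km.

Δψ = ln[tan(π/4+φ₂/2)/tan(π/4+φ₁/2)] = +0.7058;  Δφ = +0.5027 rad,  Δλ = +0.0855 rad
q = Δφ/Δψ = 0.7122
d = R·√(Δφ² + q²Δλ²) = 6368·0.50633 = 3224 km

3224 km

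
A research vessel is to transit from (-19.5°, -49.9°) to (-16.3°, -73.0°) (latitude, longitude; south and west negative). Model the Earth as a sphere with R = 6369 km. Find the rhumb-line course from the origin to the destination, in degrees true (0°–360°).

278.3°

Meridional parts: M(φ₁)=-0.3471, M(φ₂)=-0.2884 → ΔM = +0.0587;  Δλ = -0.4032 rad
tan C = Δλ / ΔM = -6.8682 → C = 278.28°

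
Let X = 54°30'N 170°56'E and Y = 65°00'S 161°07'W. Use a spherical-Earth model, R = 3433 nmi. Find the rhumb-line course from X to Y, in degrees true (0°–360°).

Meridional parts: M(φ₁)=+1.1391, M(φ₂)=-1.5065 → ΔM = -2.6456;  Δλ = +0.4878 rad
tan C = Δλ / ΔM = -0.1844 → C = 169.55°

169.6°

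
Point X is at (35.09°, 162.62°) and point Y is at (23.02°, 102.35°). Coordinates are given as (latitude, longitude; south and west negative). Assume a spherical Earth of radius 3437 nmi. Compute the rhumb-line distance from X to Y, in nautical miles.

3233 nmi

Δψ = ln[tan(π/4+φ₂/2)/tan(π/4+φ₁/2)] = -0.2417;  Δφ = -0.2107 rad,  Δλ = -1.0519 rad
q = Δφ/Δψ = 0.8715
d = R·√(Δφ² + q²Δλ²) = 3437·0.94067 = 3233 nmi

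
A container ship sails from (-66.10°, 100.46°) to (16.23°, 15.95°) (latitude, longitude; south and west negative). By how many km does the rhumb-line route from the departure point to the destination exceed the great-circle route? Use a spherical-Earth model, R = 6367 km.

323 km

Great circle: cos σ = sin φ₁ sin φ₂ + cos φ₁ cos φ₂ cos Δλ,  σ = 1.7909 rad → d_gc = 11402.5 km
Rhumb line: Δψ = +1.8400, q = Δφ/Δψ = 0.7809, d_rh = R√(Δφ²+q²Δλ²) = 11725.7 km
Excess = 11725.7 − 11402.5 = 323.2 ≈ 323 km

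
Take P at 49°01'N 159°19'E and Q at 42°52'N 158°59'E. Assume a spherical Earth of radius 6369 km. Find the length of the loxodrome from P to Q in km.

684 km

Rhumb course C = atan2(Δλ, Δψ) with Δψ = ln[tan(π/4+φ₂/2)/tan(π/4+φ₁/2)] = -0.1546, Δλ = -0.0058 → C = 182.16°
d = R·|Δφ| / |cos C| = 6369·0.10734 / 0.99929 = 684 km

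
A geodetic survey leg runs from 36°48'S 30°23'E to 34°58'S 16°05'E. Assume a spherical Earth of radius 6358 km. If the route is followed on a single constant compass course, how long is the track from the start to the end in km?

Rhumb course C = atan2(Δλ, Δψ) with Δψ = ln[tan(π/4+φ₂/2)/tan(π/4+φ₁/2)] = +0.0395, Δλ = -0.2496 → C = 278.99°
d = R·|Δφ| / |cos C| = 6358·0.03200 / 0.15631 = 1302 km

1302 km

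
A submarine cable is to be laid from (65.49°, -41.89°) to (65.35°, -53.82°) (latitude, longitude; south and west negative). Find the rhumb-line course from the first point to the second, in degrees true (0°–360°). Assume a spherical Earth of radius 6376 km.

Δψ = ln[tan(π/4+φ₂/2)/tan(π/4+φ₁/2)] = -0.0059
Δλ = -0.2082 rad (taken the short way round)
course = atan2(Δλ, Δψ) = 268.38°

268.4°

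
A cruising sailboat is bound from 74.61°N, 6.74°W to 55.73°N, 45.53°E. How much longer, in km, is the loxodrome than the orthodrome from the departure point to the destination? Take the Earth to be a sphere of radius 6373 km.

Great circle: cos σ = sin φ₁ sin φ₂ + cos φ₁ cos φ₂ cos Δλ,  σ = 0.4774 rad → d_gc = 3042.3 km
Rhumb line: Δψ = -0.8250, q = Δφ/Δψ = 0.3994, d_rh = R√(Δφ²+q²Δλ²) = 3131.0 km
Excess = 3131.0 − 3042.3 = 88.7 ≈ 89 km

89 km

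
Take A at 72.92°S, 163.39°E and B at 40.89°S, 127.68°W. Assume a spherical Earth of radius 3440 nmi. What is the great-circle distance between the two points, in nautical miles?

2709 nmi

Haversine: a = sin²(Δφ/2)+cos φ₁ cos φ₂ sin²(Δλ/2) = 0.14722;  σ = 2·atan2(√a,√(1−a))
σ = 45.125° → d = Rσ = 3440·0.78758 = 2709 nmi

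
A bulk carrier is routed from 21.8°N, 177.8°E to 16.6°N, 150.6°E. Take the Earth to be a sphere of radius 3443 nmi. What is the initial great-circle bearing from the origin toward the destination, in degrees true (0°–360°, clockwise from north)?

263.3°

θ = atan2( sin Δλ·cos φ₂ ,  cos φ₁ sin φ₂ − sin φ₁ cos φ₂ cos Δλ )
  = atan2(-0.4380, -0.0513) = 263.32°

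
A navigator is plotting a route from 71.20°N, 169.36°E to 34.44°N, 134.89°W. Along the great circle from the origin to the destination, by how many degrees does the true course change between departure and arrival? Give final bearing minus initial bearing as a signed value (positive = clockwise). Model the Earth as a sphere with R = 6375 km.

+47.9°

At departure: θ₁ = atan2(sin Δλ cos φ₂, cos φ₁ sin φ₂ − sin φ₁ cos φ₂ cos Δλ) = 110.67°
At arrival: θ₂ = atan2(sin Δλ cos φ₁, −cos φ₂ sin φ₁ + sin φ₂ cos φ₁ cos Δλ) = 158.55°
Δθ = θ₂ − θ₁ = +47.9°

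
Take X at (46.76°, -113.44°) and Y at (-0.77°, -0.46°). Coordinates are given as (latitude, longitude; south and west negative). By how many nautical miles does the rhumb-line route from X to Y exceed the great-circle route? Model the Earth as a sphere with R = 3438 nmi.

268 nmi

Great circle: cos σ = sin φ₁ sin φ₂ + cos φ₁ cos φ₂ cos Δλ,  σ = 1.8517 rad → d_gc = 6366.1 nmi
Rhumb line: Δψ = -0.9389, q = Δφ/Δψ = 0.8835, d_rh = R√(Δφ²+q²Δλ²) = 6633.9 nmi
Excess = 6633.9 − 6366.1 = 267.8 ≈ 268 nmi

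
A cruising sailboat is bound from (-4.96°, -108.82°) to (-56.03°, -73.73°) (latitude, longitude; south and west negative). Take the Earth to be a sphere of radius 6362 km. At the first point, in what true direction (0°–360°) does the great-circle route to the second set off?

N = sin Δλ·cos φ₂ = +0.3212;  D = cos φ₁ sin φ₂ − sin φ₁ cos φ₂ cos Δλ = -0.7867
initial course = atan2(N, D) = 157.79°

157.8°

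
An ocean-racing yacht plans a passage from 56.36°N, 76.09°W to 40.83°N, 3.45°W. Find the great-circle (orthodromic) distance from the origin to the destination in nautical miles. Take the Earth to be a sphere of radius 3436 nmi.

2877 nmi

cos σ = sin φ₁ sin φ₂ + cos φ₁ cos φ₂ cos Δλ
      = sin(56.36°)sin(40.83°) + cos(56.36°)cos(40.83°)cos(72.64°) = 0.6694
σ = 47.980° → d = Rσ = 3436·0.83740 = 2877 nmi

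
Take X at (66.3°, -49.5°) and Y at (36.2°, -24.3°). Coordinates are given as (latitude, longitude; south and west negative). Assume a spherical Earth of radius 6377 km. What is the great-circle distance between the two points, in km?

Haversine: a = sin²(Δφ/2)+cos φ₁ cos φ₂ sin²(Δλ/2) = 0.08286;  σ = 2·atan2(√a,√(1−a))
σ = 33.459° → d = Rσ = 6377·0.58397 = 3724 km

3724 km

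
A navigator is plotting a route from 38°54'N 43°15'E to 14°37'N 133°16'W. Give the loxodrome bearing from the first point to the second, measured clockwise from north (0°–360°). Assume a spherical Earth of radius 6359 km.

261.1°

Meridional parts: M(φ₁)=+0.7380, M(φ₂)=+0.2579 → ΔM = -0.4801;  Δλ = -3.0808 rad
tan C = Δλ / ΔM = +6.4167 → C = 261.14°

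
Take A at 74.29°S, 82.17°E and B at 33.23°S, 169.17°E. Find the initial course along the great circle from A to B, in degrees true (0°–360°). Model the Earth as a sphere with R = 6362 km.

N = sin Δλ·cos φ₂ = +0.8353;  D = cos φ₁ sin φ₂ − sin φ₁ cos φ₂ cos Δλ = -0.1062
initial course = atan2(N, D) = 97.25°

97.2°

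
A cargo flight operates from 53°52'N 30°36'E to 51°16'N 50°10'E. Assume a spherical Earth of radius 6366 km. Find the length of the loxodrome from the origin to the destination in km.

Rhumb course C = atan2(Δλ, Δψ) with Δψ = ln[tan(π/4+φ₂/2)/tan(π/4+φ₁/2)] = -0.0747, Δλ = +0.3415 → C = 102.34°
d = R·|Δφ| / |cos C| = 6366·0.04538 / 0.21364 = 1352 km

1352 km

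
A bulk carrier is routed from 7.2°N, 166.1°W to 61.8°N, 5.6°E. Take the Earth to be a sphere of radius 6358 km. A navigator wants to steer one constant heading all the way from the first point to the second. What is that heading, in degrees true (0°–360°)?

Meridional parts: M(φ₁)=+0.1260, M(φ₂)=+1.3816 → ΔM = +1.2556;  Δλ = +2.9967 rad
tan C = Δλ / ΔM = +2.3867 → C = 67.27°

67.3°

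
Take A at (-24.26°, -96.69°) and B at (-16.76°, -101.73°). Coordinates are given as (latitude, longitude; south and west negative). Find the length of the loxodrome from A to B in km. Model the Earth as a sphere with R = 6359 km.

983 km

Δψ = ln[tan(π/4+φ₂/2)/tan(π/4+φ₁/2)] = +0.1399;  Δφ = +0.1309 rad,  Δλ = -0.0880 rad
q = Δφ/Δψ = 0.9358
d = R·√(Δφ² + q²Δλ²) = 6359·0.15463 = 983 km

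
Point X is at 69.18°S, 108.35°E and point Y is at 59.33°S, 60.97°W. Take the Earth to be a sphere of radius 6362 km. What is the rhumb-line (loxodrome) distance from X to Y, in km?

Rhumb course C = atan2(Δλ, Δψ) with Δψ = ln[tan(π/4+φ₂/2)/tan(π/4+φ₁/2)] = +0.4006, Δλ = -2.9552 → C = 277.72°
d = R·|Δφ| / |cos C| = 6362·0.17191 / 0.13432 = 8143 km

8143 km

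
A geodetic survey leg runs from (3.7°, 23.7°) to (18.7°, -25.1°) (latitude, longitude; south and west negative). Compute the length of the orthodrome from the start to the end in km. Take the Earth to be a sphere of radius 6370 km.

Haversine: a = sin²(Δφ/2)+cos φ₁ cos φ₂ sin²(Δλ/2) = 0.17835;  σ = 2·atan2(√a,√(1−a))
σ = 49.961° → d = Rσ = 6370·0.87199 = 5555 km

5555 km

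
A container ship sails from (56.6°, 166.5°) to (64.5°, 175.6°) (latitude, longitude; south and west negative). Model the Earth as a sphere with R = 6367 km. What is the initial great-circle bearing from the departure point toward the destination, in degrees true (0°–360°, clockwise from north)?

N = sin Δλ·cos φ₂ = +0.0681;  D = cos φ₁ sin φ₂ − sin φ₁ cos φ₂ cos Δλ = +0.1420
initial course = atan2(N, D) = 25.62°

25.6°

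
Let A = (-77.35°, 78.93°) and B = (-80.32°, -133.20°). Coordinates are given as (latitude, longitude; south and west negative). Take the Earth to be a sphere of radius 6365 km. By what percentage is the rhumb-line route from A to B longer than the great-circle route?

Great circle: σ = 0.3746 rad → d_gc = Rσ = 2384.4 km
Rhumb: Δφ = -0.0518, Δλ = +2.5808, Δψ = -0.2693, q = Δφ/Δψ = 0.1925 → d_rh = R√(Δφ²+q²Δλ²) = 3179.3 km
Excess = (3179.3 − 2384.4) / 2384.4 = 794.9 / 2384.4 = 33.34% ≈ 33.3%

33.3%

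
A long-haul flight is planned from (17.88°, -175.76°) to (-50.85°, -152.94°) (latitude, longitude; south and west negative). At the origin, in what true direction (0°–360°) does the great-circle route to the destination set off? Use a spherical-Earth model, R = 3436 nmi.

165.0°

N = sin Δλ·cos φ₂ = +0.2449;  D = cos φ₁ sin φ₂ − sin φ₁ cos φ₂ cos Δλ = -0.9167
initial course = atan2(N, D) = 165.04°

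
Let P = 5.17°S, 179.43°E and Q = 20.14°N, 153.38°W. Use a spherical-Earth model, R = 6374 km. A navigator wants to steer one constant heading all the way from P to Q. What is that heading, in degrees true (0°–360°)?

46.6°

Δψ = ln[tan(π/4+φ₂/2)/tan(π/4+φ₁/2)] = +0.4493
Δλ = +0.4746 rad (taken the short way round)
course = atan2(Δλ, Δψ) = 46.56°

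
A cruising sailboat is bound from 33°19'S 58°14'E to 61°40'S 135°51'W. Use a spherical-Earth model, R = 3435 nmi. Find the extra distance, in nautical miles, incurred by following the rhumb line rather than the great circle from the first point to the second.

1645 nmi

Great circle: cos σ = sin φ₁ sin φ₂ + cos φ₁ cos φ₂ cos Δλ,  σ = 1.4718 rad → d_gc = 5055.8 nmi
Rhumb line: Δψ = -0.7593, q = Δφ/Δψ = 0.6516, d_rh = R√(Δφ²+q²Δλ²) = 6700.9 nmi
Excess = 6700.9 − 5055.8 = 1645.1 ≈ 1645 nmi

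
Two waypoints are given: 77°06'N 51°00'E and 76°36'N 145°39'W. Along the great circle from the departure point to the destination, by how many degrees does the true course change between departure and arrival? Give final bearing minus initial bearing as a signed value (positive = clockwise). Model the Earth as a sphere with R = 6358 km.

At departure: θ₁ = atan2(sin Δλ cos φ₂, cos φ₁ sin φ₂ − sin φ₁ cos φ₂ cos Δλ) = 8.71°
At arrival: θ₂ = atan2(sin Δλ cos φ₁, −cos φ₂ sin φ₁ + sin φ₂ cos φ₁ cos Δλ) = 171.61°
Δθ = θ₂ − θ₁ = +162.9°

+162.9°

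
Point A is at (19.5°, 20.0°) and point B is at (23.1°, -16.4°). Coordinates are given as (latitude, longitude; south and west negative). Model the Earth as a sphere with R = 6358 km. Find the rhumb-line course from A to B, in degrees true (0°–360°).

276.1°

Meridional parts: M(φ₁)=+0.3471, M(φ₂)=+0.4146 → ΔM = +0.0675;  Δλ = -0.6353 rad
tan C = Δλ / ΔM = -9.4184 → C = 276.06°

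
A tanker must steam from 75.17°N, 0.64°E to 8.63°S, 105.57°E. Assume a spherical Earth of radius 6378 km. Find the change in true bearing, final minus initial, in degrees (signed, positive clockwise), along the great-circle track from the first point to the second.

At departure: θ₁ = atan2(sin Δλ cos φ₂, cos φ₁ sin φ₂ − sin φ₁ cos φ₂ cos Δλ) = 77.73°
At arrival: θ₂ = atan2(sin Δλ cos φ₁, −cos φ₂ sin φ₁ + sin φ₂ cos φ₁ cos Δλ) = 165.35°
Δθ = θ₂ − θ₁ = +87.6°

+87.6°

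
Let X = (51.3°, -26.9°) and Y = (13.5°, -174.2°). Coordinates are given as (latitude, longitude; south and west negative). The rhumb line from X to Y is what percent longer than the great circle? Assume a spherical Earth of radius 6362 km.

Great circle: σ = 1.9065 rad → d_gc = Rσ = 12129.1 km
Rhumb: Δφ = -0.6597, Δλ = -2.5709, Δψ = -0.8086, q = Δφ/Δψ = 0.8159 → d_rh = R√(Δφ²+q²Δλ²) = 13988.6 km
Excess = (13988.6 − 12129.1) / 12129.1 = 1859.5 / 12129.1 = 15.33% ≈ 15.3%

15.3%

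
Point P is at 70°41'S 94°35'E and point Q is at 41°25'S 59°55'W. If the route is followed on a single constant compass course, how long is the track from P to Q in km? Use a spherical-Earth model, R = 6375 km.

Δψ = ln[tan(π/4+φ₂/2)/tan(π/4+φ₁/2)] = +0.9753;  Δφ = +0.5108 rad,  Δλ = -2.6965 rad
q = Δφ/Δψ = 0.5237
d = R·√(Δφ² + q²Δλ²) = 6375·1.50175 = 9574 km

9574 km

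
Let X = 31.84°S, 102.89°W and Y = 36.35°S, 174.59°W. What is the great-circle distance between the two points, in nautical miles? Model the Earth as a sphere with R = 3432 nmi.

Haversine: a = sin²(Δφ/2)+cos φ₁ cos φ₂ sin²(Δλ/2) = 0.23624;  σ = 2·atan2(√a,√(1−a))
σ = 58.162° → d = Rσ = 3432·1.01511 = 3484 nmi

3484 nmi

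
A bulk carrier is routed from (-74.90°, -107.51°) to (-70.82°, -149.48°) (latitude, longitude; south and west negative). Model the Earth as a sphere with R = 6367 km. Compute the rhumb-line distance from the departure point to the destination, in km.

1441 km

Δψ = ln[tan(π/4+φ₂/2)/tan(π/4+φ₁/2)] = +0.2428;  Δφ = +0.0712 rad,  Δλ = -0.7325 rad
q = Δφ/Δψ = 0.2933
d = R·√(Δφ² + q²Δλ²) = 6367·0.22636 = 1441 km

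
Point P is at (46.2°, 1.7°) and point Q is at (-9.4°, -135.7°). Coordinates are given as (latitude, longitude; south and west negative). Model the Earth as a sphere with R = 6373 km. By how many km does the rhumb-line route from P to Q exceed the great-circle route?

Great circle: cos σ = sin φ₁ sin φ₂ + cos φ₁ cos φ₂ cos Δλ,  σ = 2.2402 rad → d_gc = 14276.9 km
Rhumb line: Δψ = -1.0761, q = Δφ/Δψ = 0.9018, d_rh = R√(Δφ²+q²Δλ²) = 15105.7 km
Excess = 15105.7 − 14276.9 = 828.8 ≈ 829 km

829 km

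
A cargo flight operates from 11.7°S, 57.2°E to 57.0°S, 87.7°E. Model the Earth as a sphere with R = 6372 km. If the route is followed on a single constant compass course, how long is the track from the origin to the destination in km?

Rhumb course C = atan2(Δλ, Δψ) with Δψ = ln[tan(π/4+φ₂/2)/tan(π/4+φ₁/2)] = -1.0110, Δλ = +0.5323 → C = 152.23°
d = R·|Δφ| / |cos C| = 6372·0.79063 / 0.88485 = 5694 km

5694 km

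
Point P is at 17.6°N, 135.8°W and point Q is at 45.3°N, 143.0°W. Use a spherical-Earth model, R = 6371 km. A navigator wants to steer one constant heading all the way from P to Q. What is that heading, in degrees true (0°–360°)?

347.7°

Meridional parts: M(φ₁)=+0.3121, M(φ₂)=+0.8888 → ΔM = +0.5767;  Δλ = -0.1257 rad
tan C = Δλ / ΔM = -0.2179 → C = 347.71°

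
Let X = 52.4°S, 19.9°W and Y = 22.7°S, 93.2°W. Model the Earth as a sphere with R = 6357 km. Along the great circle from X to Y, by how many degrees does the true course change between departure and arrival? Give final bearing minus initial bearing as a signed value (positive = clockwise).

Initial bearing θ₁ = atan2(sin Δλ cos φ₂, cos φ₁ sin φ₂ − sin φ₁ cos φ₂ cos Δλ) = 268.35°
Final bearing θ₂ = (initial bearing from the destination back to the start) + 180° = 318.62°
Δθ = θ₂ − θ₁ = +50.3°

+50.3°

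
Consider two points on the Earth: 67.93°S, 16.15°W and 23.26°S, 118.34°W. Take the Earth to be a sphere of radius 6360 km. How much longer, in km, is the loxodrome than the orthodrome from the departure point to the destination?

698 km

Great circle: cos σ = sin φ₁ sin φ₂ + cos φ₁ cos φ₂ cos Δλ,  σ = 1.2734 rad → d_gc = 8098.5 km
Rhumb line: Δψ = +1.2171, q = Δφ/Δψ = 0.6406, d_rh = R√(Δφ²+q²Δλ²) = 8796.9 km
Excess = 8796.9 − 8098.5 = 698.4 ≈ 698 km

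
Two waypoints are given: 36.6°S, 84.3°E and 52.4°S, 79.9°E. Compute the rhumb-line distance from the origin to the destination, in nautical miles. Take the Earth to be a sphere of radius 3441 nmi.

Δψ = ln[tan(π/4+φ₂/2)/tan(π/4+φ₁/2)] = -0.3903;  Δφ = -0.2758 rad,  Δλ = -0.0768 rad
q = Δφ/Δψ = 0.7066
d = R·√(Δφ² + q²Δλ²) = 3441·0.28105 = 967 nmi

967 nmi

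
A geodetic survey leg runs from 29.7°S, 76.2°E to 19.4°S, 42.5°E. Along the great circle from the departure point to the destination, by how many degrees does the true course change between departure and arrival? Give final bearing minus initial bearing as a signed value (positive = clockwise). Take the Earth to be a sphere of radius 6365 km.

Initial bearing θ₁ = atan2(sin Δλ cos φ₂, cos φ₁ sin φ₂ − sin φ₁ cos φ₂ cos Δλ) = 280.85°
Final bearing θ₂ = (initial bearing from the destination back to the start) + 180° = 295.25°
Δθ = θ₂ − θ₁ = +14.4°

+14.4°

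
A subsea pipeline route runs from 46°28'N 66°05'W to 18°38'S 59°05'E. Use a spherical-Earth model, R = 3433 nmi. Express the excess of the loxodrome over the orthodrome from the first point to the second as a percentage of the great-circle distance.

Great circle: σ = 2.2238 rad → d_gc = Rσ = 7634.2 nmi
Rhumb: Δφ = -1.1362, Δλ = +2.1846, Δψ = -1.2492, q = Δφ/Δψ = 0.9096 → d_rh = R√(Δφ²+q²Δλ²) = 7858.0 nmi
Excess = (7858.0 − 7634.2) / 7634.2 = 223.8 / 7634.2 = 2.93% ≈ 2.9%

2.9%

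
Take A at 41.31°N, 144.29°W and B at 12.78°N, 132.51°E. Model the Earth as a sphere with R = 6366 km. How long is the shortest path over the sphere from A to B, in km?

8504 km

Haversine: a = sin²(Δφ/2)+cos φ₁ cos φ₂ sin²(Δλ/2) = 0.38362;  σ = 2·atan2(√a,√(1−a))
σ = 76.540° → d = Rσ = 6366·1.33588 = 8504 km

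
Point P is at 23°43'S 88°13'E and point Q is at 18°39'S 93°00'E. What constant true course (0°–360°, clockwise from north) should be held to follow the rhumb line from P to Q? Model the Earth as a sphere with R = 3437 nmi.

Meridional parts: M(φ₁)=-0.4263, M(φ₂)=-0.3314 → ΔM = +0.0949;  Δλ = +0.0835 rad
tan C = Δλ / ΔM = +0.8799 → C = 41.34°

41.3°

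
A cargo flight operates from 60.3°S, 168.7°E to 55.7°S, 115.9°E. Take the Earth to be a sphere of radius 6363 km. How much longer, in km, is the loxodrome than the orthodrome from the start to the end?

81 km

Great circle: cos σ = sin φ₁ sin φ₂ + cos φ₁ cos φ₂ cos Δλ,  σ = 0.4813 rad → d_gc = 3062.7 km
Rhumb line: Δψ = +0.1518, q = Δφ/Δψ = 0.5290, d_rh = R√(Δφ²+q²Δλ²) = 3144.0 km
Excess = 3144.0 − 3062.7 = 81.3 ≈ 81 km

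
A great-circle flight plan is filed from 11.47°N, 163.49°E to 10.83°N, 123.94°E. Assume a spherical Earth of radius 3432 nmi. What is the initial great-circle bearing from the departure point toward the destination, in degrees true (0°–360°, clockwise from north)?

273.1°

θ = atan2( sin Δλ·cos φ₂ ,  cos φ₁ sin φ₂ − sin φ₁ cos φ₂ cos Δλ )
  = atan2(-0.6254, +0.0335) = 273.07°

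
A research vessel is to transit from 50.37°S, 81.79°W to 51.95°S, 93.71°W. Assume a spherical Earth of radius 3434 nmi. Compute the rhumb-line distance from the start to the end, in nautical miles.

458 nmi

Rhumb course C = atan2(Δλ, Δψ) with Δψ = ln[tan(π/4+φ₂/2)/tan(π/4+φ₁/2)] = -0.0440, Δλ = -0.2080 → C = 258.06°
d = R·|Δφ| / |cos C| = 3434·0.02758 / 0.20681 = 458 nmi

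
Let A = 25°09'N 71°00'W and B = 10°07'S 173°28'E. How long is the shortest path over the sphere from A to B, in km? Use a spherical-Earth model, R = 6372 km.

13046 km

Haversine: a = sin²(Δφ/2)+cos φ₁ cos φ₂ sin²(Δλ/2) = 0.72938;  σ = 2·atan2(√a,√(1−a))
σ = 117.307° → d = Rσ = 6372·2.04739 = 13046 km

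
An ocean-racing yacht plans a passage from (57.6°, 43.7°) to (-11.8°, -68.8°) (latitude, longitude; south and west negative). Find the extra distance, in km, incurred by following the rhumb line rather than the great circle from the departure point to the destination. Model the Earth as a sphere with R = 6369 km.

583 km

Great circle: cos σ = sin φ₁ sin φ₂ + cos φ₁ cos φ₂ cos Δλ,  σ = 1.9534 rad → d_gc = 12441.5 km
Rhumb line: Δψ = -1.4435, q = Δφ/Δψ = 0.8391, d_rh = R√(Δφ²+q²Δλ²) = 13024.2 km
Excess = 13024.2 − 12441.5 = 582.7 ≈ 583 km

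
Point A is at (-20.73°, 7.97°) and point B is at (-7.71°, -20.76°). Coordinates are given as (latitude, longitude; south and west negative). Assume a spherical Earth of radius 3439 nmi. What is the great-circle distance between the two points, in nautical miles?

cos σ = sin φ₁ sin φ₂ + cos φ₁ cos φ₂ cos Δλ
      = sin(-20.73°)sin(-7.71°) + cos(-20.73°)cos(-7.71°)cos(-28.73°) = 0.8602
σ = 30.661° → d = Rσ = 3439·0.53514 = 1840 nmi

1840 nmi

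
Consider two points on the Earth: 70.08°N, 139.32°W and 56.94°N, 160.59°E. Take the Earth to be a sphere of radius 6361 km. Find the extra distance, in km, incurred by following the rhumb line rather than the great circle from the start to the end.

Great circle: cos σ = sin φ₁ sin φ₂ + cos φ₁ cos φ₂ cos Δλ,  σ = 0.4936 rad → d_gc = 3139.8 km
Rhumb line: Δψ = -0.5248, q = Δφ/Δψ = 0.4370, d_rh = R√(Δφ²+q²Δλ²) = 3260.2 km
Excess = 3260.2 − 3139.8 = 120.4 ≈ 120 km

120 km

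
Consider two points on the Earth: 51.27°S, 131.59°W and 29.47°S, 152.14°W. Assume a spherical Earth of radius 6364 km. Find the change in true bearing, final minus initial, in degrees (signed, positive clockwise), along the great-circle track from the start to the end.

+13.6°

At departure: θ₁ = atan2(sin Δλ cos φ₂, cos φ₁ sin φ₂ − sin φ₁ cos φ₂ cos Δλ) = 317.04°
At arrival: θ₂ = atan2(sin Δλ cos φ₁, −cos φ₂ sin φ₁ + sin φ₂ cos φ₁ cos Δλ) = 330.67°
Δθ = θ₂ − θ₁ = +13.6°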